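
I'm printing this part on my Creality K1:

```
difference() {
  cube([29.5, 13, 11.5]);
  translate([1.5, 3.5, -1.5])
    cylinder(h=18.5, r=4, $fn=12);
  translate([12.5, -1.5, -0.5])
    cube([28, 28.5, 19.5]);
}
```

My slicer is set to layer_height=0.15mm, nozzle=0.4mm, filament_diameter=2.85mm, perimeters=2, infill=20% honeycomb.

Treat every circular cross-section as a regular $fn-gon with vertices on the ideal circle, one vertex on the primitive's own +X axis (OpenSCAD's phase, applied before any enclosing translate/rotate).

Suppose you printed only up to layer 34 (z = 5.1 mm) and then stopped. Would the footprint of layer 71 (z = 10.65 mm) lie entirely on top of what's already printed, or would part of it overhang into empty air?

entirely on top

Compare the two slices. At z = 5.1: the cube is present — its section is the full 29.5×13 rectangle (area 383.50 mm²); the cylinder at (1.5, 3.5): section is a regular 12-gon, circumradius r=4 (area = (12/2)·4.000²·sin(360°/12) = 48.00 mm²); the 28×28.5 cube at (12.5, -1.5) contributes its full rectangle (area 798.00 mm²); After the difference (first − rest): starting from the 29.5×13 cube (383.50 mm²), the r=4 cylinder at (1.5, 3.5) partially overlaps it — only the 34.48 mm² overlap (of its 48.00 mm²) is removed, clipping the outline; the 28×28.5 cube at (12.5, -1.5) partially overlaps it — only the 221.00 mm² overlap (of its 798.00 mm²) is removed, clipping the outline — area = 128.02 mm². At z = 10.65: the cube (footprint 29.5×13) is included at this height (area 383.50 mm²); the cylinder at (1.5, 3.5): section is a regular 12-gon, circumradius r=4 (area = (12/2)·4.000²·sin(360°/12) = 48.00 mm²); the cube at (12.5, -1.5) is present — its section is the full 28×28.5 rectangle (area 798.00 mm²); Subtracting the remaining from the first: starting from the 29.5×13 cube (383.50 mm²), the r=4 cylinder at (1.5, 3.5) partially overlaps it — only the 34.48 mm² overlap (of its 48.00 mm²) is removed, clipping the outline; the 28×28.5 cube at (12.5, -1.5) partially overlaps it — only the 221.00 mm² overlap (of its 798.00 mm²) is removed, clipping the outline — area = 128.02 mm². Checking containment: the cross-section at z = 10.65 is a subset of the cross-section at z = 5.1.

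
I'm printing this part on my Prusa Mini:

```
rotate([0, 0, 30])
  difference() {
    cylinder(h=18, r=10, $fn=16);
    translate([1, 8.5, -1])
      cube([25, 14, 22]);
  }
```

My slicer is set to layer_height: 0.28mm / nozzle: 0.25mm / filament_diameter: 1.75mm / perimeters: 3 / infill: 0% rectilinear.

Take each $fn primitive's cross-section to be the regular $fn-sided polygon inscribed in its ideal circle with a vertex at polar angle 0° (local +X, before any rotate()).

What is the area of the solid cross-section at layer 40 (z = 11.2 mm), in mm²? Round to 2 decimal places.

302.86 mm²

At z = 11.2 mm: the r=10 cylinder gives a regular 16-gon of circumradius 10 (constant along its height) (area = (16/2)·10.000²·sin(360°/16) = 306.15 mm²); the cube at (1, 8.5) is present — its section is the full 25×14 rectangle (area 350.00 mm²); After the difference (first − rest): starting from the r=10 cylinder (306.15 mm²), the 25×14 cube at (1, 8.5) partially overlaps it — only the 3.29 mm² overlap (of its 350.00 mm²) is removed, clipping the outline — area = 302.86 mm²; (rotated 30° about Z; rotation is an isometry so areas/perimeters/island counts are preserved). Overall, the cross-section is a single solid region. Net area = 302.86 mm².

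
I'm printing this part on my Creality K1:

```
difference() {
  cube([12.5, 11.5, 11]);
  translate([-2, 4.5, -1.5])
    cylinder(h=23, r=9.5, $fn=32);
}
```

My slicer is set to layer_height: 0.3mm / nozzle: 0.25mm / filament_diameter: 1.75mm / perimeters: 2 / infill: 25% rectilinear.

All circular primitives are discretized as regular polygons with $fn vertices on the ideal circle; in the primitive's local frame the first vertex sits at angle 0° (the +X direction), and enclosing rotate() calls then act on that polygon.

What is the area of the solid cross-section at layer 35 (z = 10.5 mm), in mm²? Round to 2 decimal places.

66.18 mm²

At z = 10.5 mm: the 12.5×11.5 cube contributes its full rectangle (area 143.75 mm²); the cylinder at (-2, 4.5): section is a regular 32-gon, circumradius r=9.5 (area = (32/2)·9.500²·sin(360°/32) = 281.71 mm²); Taking the first minus the rest: starting from the 12.5×11.5 cube (143.75 mm²), the r=9.5 cylinder at (-2, 4.5) partially overlaps it — only the 77.57 mm² overlap (of its 281.71 mm²) is removed, clipping the outline — area = 66.18 mm². Overall, the cross-section is a single solid region. Net area = 66.18 mm².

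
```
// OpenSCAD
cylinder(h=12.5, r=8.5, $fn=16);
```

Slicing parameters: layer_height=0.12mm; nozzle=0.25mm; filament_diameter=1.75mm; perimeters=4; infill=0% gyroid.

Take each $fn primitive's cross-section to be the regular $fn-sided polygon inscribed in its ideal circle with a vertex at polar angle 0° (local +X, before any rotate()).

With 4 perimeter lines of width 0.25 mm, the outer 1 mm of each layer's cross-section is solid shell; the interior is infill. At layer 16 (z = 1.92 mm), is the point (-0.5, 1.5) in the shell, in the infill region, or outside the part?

infill

At z = 1.92 mm: the r=8.5 cylinder contributes a regular 16-gon of circumradius 8.5. Overall, the cross-section is a single solid region. The nearest boundary edge runs (0.00, 8.50)→(-3.25, 7.85); distance from the point to it = 6.77 mm. The point is inside the cross-section and 6.77 mm from the nearest boundary — more than the 1 mm shell width (4 × 0.25), so it's in the infill interior.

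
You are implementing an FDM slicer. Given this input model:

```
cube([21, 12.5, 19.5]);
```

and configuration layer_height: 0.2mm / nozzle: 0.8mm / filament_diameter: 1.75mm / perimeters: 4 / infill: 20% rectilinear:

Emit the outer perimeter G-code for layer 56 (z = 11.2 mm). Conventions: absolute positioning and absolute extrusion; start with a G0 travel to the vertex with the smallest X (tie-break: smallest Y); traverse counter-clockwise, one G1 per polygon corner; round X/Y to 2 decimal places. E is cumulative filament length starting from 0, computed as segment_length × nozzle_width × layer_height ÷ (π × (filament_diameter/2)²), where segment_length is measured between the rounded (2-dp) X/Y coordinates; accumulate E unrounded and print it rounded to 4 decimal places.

At z = 11.2 mm: the cube (footprint 21×12.5) is included at this height. The outline is a single polygon with 4 vertices. Extrusion per mm of travel: 0.8 × 0.2 / (π × 0.875²) = 0.066520. Accumulating E over each segment gives final E = 4.4569.

G0 X0.00 Y0.00 Z11.20
G1 X21.00 Y0.00 E1.3969
G1 X21.00 Y12.50 E2.2284
G1 X0.00 Y12.50 E3.6254
G1 X0.00 Y0.00 E4.4569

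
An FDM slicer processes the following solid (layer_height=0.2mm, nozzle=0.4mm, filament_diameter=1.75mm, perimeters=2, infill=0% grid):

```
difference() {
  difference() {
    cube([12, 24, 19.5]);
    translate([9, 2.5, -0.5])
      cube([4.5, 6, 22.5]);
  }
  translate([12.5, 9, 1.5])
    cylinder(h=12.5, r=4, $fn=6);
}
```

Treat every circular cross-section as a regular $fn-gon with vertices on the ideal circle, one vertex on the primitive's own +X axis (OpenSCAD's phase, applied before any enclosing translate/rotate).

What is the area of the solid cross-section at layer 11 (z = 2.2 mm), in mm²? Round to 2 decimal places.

259.62 mm²

At z = 2.2 mm: the 12×24 cube contributes its full rectangle (area 288.00 mm²); the cube at (9, 2.5) is present — its section is the full 4.5×6 rectangle (area 27.00 mm²); Subtracting the remaining from the first: starting from the 12×24 cube (288.00 mm²), the 4.5×6 cube at (9, 2.5) partially overlaps it — only the 18.00 mm² overlap (of its 27.00 mm²) is removed, clipping the outline — area = 270.00 mm²; the r=4 cylinder at (12.5, 9) gives a regular 6-gon of circumradius 4 (constant along its height) (area = (6/2)·4.000²·sin(360°/6) = 41.57 mm²); Subtracting the remaining from the first: starting from that combined region (270.00 mm²), the r=4 cylinder at (12.5, 9) partially overlaps it — only the 10.38 mm² overlap (of its 41.57 mm²) is removed, clipping the outline — area = 259.62 mm². Overall, the cross-section is a single solid region. Net area = 259.62 mm².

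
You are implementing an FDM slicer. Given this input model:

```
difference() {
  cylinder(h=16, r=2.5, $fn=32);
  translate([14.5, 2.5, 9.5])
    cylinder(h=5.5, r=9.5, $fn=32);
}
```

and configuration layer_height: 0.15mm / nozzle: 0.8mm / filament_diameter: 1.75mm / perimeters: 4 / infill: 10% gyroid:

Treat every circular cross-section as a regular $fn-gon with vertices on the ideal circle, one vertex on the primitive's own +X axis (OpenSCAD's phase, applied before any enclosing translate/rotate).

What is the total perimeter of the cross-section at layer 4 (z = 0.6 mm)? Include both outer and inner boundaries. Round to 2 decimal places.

15.68 mm

At z = 0.6 mm: the r=2.5 cylinder contributes a regular 32-gon of circumradius 2.5 (perimeter = 2·32·2.500·sin(180°/32) = 15.68 mm); the cylinder at (14.5, 2.5) is absent (z outside [9.5, 15]); After the difference (first − rest): none of the subtracted shapes is present at this height, so the r=2.5 cylinder is unchanged — boundary = 15.68 mm. Overall, the cross-section is a single solid region. Total boundary length (outer) = 15.68 mm.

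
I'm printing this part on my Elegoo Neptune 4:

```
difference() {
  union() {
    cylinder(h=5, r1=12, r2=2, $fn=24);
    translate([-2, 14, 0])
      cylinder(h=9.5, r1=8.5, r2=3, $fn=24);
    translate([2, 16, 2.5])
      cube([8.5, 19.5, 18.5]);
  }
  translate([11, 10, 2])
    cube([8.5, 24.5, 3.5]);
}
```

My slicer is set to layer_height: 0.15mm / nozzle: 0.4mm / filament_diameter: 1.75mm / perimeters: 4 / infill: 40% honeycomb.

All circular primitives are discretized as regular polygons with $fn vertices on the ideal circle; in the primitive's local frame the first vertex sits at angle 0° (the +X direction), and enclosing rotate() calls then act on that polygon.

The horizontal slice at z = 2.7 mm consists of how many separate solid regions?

At z = 2.7 mm: the cone contributes a regular 24-gon of circumradius 6.600 (interpolated between r1=12 and r2=2 at t=0.540); the cone at (-2, 14): at t=0.284 of its height the radius interpolates to r₁+(r₂−r₁)t = 6.937, giving a regular 24-gon of that circumradius; the cube at (2, 16) is present — its section is the full 8.5×19.5 rectangle; Taking the union: the regions partially overlap (shared area 5.80 mm²), so overlapping operands fuse into one piece — 2 connected regions; the cube at (11, 10) (footprint 8.5×24.5) is included at this height; Taking the first minus the rest: starting from that combined region, the 8.5×24.5 cube at (11, 10) misses the remaining region (no effect) — 2 connected regions. The result has 2 disconnected regions.

2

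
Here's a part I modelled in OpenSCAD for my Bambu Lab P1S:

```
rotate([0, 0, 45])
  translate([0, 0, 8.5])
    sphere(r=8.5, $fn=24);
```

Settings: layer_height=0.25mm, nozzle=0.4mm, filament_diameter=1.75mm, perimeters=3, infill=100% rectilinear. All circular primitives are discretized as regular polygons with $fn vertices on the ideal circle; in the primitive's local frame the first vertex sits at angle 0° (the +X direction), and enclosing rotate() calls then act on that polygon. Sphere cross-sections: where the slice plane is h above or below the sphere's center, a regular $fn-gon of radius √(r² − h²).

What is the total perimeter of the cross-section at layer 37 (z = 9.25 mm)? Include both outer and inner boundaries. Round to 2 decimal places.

At z = 9.25 mm: the r=8.5 sphere contributes a regular 24-gon of circumradius √(8.5²−0.75²) = 8.467 (perimeter = 2·24·8.467·sin(180°/24) = 53.05 mm); (rotated 45° about Z; rotation is an isometry so areas/perimeters/island counts are preserved). Overall, the cross-section is a single solid region. Total boundary length (outer) = 53.05 mm.

53.05 mm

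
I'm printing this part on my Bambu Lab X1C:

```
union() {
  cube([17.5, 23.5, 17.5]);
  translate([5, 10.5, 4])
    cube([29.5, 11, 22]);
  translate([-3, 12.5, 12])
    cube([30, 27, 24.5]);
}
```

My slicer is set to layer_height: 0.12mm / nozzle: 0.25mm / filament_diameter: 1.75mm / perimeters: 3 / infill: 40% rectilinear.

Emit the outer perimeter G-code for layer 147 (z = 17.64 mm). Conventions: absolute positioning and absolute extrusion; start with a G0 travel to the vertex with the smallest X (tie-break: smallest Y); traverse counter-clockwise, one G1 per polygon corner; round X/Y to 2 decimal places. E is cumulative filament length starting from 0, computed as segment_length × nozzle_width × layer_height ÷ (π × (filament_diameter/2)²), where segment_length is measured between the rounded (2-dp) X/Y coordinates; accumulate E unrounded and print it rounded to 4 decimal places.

At z = 17.64 mm: the cube is absent (z outside [0, 17.5]); the cube at (5, 10.5) (footprint 29.5×11) is included at this height; the cube at (-3, 12.5) is present — its section is the full 30×27 rectangle; Merging all regions: the regions partially overlap (shared area 198.00 mm²), so overlapping operands fuse into one piece — 1 connected region. The outline is a single polygon with 8 vertices. Extrusion per mm of travel: 0.25 × 0.12 / (π × 0.875²) = 0.012473. Accumulating E over each segment gives final E = 1.6588.

G0 X-3.00 Y12.50 Z17.64
G1 X5.00 Y12.50 E0.0998
G1 X5.00 Y10.50 E0.1247
G1 X34.50 Y10.50 E0.4927
G1 X34.50 Y21.50 E0.6299
G1 X27.00 Y21.50 E0.7234
G1 X27.00 Y39.50 E0.9479
G1 X-3.00 Y39.50 E1.3221
G1 X-3.00 Y12.50 E1.6588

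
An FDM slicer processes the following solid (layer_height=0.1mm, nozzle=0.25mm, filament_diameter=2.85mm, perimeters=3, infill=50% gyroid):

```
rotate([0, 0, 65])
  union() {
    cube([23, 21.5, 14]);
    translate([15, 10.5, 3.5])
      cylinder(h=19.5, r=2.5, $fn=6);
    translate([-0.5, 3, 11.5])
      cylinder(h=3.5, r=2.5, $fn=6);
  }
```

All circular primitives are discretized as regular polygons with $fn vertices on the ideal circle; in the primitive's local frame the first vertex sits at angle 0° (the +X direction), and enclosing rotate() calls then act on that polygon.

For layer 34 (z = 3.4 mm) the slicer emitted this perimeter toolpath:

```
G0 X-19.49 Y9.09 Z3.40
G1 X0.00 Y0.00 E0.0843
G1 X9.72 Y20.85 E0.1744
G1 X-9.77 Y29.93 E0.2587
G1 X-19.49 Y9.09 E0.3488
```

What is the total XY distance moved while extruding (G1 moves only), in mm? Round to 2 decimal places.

Sum the Euclidean lengths of each G1 segment: total = 89.01 mm.

89.01 mm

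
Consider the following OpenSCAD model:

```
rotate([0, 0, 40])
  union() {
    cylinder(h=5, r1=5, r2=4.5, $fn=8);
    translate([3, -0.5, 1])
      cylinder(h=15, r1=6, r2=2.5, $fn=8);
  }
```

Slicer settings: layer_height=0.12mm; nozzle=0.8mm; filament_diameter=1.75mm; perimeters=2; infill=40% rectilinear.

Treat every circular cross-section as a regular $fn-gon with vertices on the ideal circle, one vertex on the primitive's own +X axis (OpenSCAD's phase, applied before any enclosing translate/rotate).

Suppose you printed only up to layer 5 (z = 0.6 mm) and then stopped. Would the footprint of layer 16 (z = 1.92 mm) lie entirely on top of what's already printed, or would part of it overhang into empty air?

Compare the two slices. At z = 0.6: the cone (r1=5→r2=4.5) has section circumradius 4.940 here — a regular 8-gon (area = (8/2)·4.940²·sin(360°/8) = 69.02 mm²); the cone at (3, -0.5) is absent (z outside [1, 16]); Merging all regions: only the cone is present, so the union is just that shape — area = 69.02 mm²; (whole slice rotated 40° about Z — lengths, areas and connectivity unchanged). At z = 1.92: the cone contributes a regular 8-gon of circumradius 4.808 (interpolated between r1=5 and r2=4.5 at t=0.384) (area = (8/2)·4.808²·sin(360°/8) = 65.38 mm²); the cone at (3, -0.5): at t=0.061 of its height the radius interpolates to r₁+(r₂−r₁)t = 5.785, giving a regular 8-gon of that circumradius (area = (8/2)·5.785²·sin(360°/8) = 94.67 mm²); Merging all regions: the regions partially overlap — summed areas 160.05 mm² minus the doubly-counted overlap 48.42 mm² gives 111.63 mm² — area = 111.63 mm²; (rotated 40° about Z; rotation is an isometry so areas/perimeters/island counts are preserved). Checking containment: at z = 1.92 the cross-section extends beyond the z = 0.6 cross-section by about 44.41 mm².

part overhangs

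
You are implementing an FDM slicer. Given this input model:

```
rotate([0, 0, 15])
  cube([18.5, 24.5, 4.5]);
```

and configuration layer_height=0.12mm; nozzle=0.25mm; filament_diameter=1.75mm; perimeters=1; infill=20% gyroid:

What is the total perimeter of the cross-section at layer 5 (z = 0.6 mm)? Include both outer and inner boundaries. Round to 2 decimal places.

86.00 mm

At z = 0.6 mm: the cube (footprint 18.5×24.5) is included at this height (perimeter 86.00 mm); (rotated 15° about Z; rotation is an isometry so areas/perimeters/island counts are preserved). Overall, the cross-section is a single solid region. Total boundary length (outer) = 86.00 mm.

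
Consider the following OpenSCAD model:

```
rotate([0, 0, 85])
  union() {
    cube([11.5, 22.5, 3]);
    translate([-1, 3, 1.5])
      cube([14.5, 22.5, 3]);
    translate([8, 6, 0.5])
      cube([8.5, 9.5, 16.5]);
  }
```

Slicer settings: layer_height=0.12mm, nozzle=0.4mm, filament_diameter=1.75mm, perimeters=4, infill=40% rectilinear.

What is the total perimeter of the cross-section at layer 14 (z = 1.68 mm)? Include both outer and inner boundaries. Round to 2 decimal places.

86.00 mm

At z = 1.68 mm: the 11.5×22.5 cube contributes its full rectangle (perimeter 68.00 mm); the cube at (-1, 3) is present — its section is the full 14.5×22.5 rectangle (perimeter 74.00 mm); the cube at (8, 6) (footprint 8.5×9.5) is included at this height (perimeter 36.00 mm); Taking the union: the regions partially overlap (shared area 276.50 mm²), so the edge portions inside another operand are dropped and the merged outline is re-measured after clipping — boundary = 86.00 mm; (whole slice rotated 85° about Z — lengths, areas and connectivity unchanged). Overall, the cross-section is a single solid region. Total boundary length (outer) = 86.00 mm.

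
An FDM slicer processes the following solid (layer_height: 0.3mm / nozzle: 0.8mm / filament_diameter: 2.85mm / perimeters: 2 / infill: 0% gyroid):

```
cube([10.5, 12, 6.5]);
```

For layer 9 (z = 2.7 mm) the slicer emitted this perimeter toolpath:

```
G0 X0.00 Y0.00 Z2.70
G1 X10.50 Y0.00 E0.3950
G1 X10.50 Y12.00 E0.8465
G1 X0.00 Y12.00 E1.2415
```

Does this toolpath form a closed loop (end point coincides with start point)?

Start point (G0): (0.00, 0.00). End point (last G1): the path does not return to the start — open.

no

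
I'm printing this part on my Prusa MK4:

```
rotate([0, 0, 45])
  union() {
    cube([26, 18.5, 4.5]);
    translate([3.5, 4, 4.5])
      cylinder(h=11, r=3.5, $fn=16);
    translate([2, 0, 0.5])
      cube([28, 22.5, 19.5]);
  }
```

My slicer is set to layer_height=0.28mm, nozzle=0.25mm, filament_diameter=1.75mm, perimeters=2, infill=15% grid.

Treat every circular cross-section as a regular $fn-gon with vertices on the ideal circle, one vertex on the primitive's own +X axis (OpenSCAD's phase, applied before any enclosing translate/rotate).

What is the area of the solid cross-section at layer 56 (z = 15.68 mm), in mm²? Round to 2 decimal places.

630.00 mm²

At z = 15.68 mm: the cube is absent (z outside [0, 4.5]); the cylinder at (3.5, 4) does not reach this height (z outside [4.5, 15.5]); the cube at (2, 0) (footprint 28×22.5) is included at this height (area 630.00 mm²); Combining (union): only the 28×22.5 cube at (2, 0) is present, so the union is just that shape — area = 630.00 mm²; (whole slice rotated 45° about Z — lengths, areas and connectivity unchanged). Overall, the cross-section is a single solid region. Net area = 630.00 mm².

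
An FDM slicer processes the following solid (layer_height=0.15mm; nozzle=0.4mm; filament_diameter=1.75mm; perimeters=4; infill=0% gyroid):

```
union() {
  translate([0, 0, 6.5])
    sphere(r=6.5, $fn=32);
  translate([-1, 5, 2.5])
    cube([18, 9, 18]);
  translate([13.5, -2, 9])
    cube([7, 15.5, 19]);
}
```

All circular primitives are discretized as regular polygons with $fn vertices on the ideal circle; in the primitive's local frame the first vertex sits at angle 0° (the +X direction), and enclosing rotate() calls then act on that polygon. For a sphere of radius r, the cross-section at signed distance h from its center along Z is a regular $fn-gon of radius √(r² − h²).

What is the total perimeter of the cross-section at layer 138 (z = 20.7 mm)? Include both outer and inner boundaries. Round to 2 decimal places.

45.00 mm

At z = 20.7 mm: the sphere is absent (|z−center|=14.200 > r=6.5); the cube at (-1, 5) is absent (z outside [2.5, 20.5]); the cube at (13.5, -2) (footprint 7×15.5) is included at this height (perimeter 45.00 mm); Taking the union: only the 7×15.5 cube at (13.5, -2) is present, so the union is just that shape — boundary = 45.00 mm. Overall, the cross-section is a single solid region. Total boundary length (outer) = 45.00 mm.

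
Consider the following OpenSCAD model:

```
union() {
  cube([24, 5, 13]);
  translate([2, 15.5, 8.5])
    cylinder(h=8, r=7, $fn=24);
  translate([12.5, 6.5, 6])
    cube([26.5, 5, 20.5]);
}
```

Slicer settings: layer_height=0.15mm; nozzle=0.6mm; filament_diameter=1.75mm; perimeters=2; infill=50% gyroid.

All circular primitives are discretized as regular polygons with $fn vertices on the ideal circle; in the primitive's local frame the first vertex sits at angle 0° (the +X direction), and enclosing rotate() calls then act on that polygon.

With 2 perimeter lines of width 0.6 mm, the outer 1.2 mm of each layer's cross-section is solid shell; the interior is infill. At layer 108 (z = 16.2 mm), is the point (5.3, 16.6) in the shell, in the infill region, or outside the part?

At z = 16.2 mm: the cube is not intersected at this z (z outside [0, 13]); the r=7 cylinder at (2, 15.5) gives a regular 24-gon of circumradius 7 (constant along its height); the 26.5×5 cube at (12.5, 6.5) contributes its full rectangle; Taking the union: the 2 present regions are separate (no shared area or edge), so areas and boundary lengths simply add and each stays a separate island — 2 connected regions. Overall, the cross-section has 2 separate islands. The nearest boundary edge runs (8.06, 19.00)→(8.76, 17.31); distance from the point to it = 3.47 mm. (Shell/infill is judged within the island containing the point — the largest one.) The point is inside the cross-section and 3.47 mm from the nearest boundary — more than the 1.2 mm shell width (2 × 0.6), so it's in the infill interior.

infill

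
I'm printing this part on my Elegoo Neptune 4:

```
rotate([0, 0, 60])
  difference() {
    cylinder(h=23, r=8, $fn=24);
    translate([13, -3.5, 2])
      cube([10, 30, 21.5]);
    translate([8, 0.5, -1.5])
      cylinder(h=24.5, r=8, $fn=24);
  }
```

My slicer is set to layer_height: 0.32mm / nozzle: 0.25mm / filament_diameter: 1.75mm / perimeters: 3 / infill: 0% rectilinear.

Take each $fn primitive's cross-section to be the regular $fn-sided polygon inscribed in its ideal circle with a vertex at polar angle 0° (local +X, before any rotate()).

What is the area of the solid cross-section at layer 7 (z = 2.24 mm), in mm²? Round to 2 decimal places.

At z = 2.24 mm: the r=8 cylinder contributes a regular 24-gon of circumradius 8 (area = (24/2)·8.000²·sin(360°/24) = 198.77 mm²); the cube at (13, -3.5) (footprint 10×30) is included at this height (area 300.00 mm²); the r=8 cylinder at (8, 0.5) gives a regular 24-gon of circumradius 8 (constant along its height) (area = (24/2)·8.000²·sin(360°/24) = 198.77 mm²); Subtracting the remaining from the first: starting from the r=8 cylinder (198.77 mm²), the 10×30 cube at (13, -3.5) misses the remaining region (no effect); the r=8 cylinder at (8, 0.5) partially overlaps it — only the 76.88 mm² overlap (of its 198.77 mm²) is removed, clipping the outline — area = 121.89 mm²; (whole slice rotated 60° about Z — lengths, areas and connectivity unchanged). Overall, the cross-section is a single solid region. Net area = 121.89 mm².

121.89 mm²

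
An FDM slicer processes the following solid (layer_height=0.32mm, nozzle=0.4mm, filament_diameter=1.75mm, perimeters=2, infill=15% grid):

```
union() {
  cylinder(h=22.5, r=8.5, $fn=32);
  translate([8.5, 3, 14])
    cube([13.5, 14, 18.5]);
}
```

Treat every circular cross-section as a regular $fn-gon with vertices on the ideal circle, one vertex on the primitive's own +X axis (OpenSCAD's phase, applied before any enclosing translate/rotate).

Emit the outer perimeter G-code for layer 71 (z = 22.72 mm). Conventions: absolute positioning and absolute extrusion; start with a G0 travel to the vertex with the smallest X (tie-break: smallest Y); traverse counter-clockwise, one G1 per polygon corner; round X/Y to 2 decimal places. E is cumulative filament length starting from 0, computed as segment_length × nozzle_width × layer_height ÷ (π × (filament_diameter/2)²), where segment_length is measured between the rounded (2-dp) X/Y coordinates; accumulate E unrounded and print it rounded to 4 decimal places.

At z = 22.72 mm: the cylinder is not intersected at this z (z outside [0, 22.5]); the cube at (8.5, 3) is present — its section is the full 13.5×14 rectangle; Combining (union): only the 13.5×14 cube at (8.5, 3) is present, so the union is just that shape — 1 connected region. The outline is a single polygon with 4 vertices. Extrusion per mm of travel: 0.4 × 0.32 / (π × 0.875²) = 0.053216. Accumulating E over each segment gives final E = 2.9269.

G0 X8.50 Y3.00 Z22.72
G1 X22.00 Y3.00 E0.7184
G1 X22.00 Y17.00 E1.4634
G1 X8.50 Y17.00 E2.1819
G1 X8.50 Y3.00 E2.9269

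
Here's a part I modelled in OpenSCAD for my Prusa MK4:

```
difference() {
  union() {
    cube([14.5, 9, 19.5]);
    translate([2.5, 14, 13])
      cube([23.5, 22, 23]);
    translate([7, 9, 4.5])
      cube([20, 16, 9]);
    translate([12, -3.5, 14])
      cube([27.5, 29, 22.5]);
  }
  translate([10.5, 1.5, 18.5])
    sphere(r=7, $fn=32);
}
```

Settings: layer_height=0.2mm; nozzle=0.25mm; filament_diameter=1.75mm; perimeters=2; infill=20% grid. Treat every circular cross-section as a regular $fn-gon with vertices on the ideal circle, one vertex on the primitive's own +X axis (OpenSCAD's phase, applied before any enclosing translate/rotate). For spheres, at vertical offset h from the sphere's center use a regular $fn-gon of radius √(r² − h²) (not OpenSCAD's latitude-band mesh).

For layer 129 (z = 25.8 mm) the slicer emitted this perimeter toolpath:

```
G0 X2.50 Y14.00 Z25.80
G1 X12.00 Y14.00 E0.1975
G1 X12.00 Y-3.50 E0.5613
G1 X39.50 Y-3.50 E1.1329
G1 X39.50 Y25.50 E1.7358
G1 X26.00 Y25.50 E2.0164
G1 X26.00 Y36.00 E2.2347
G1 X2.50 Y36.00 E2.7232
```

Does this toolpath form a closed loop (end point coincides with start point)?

Start point (G0): (2.50, 14.00). End point (last G1): the path does not return to the start — open.

no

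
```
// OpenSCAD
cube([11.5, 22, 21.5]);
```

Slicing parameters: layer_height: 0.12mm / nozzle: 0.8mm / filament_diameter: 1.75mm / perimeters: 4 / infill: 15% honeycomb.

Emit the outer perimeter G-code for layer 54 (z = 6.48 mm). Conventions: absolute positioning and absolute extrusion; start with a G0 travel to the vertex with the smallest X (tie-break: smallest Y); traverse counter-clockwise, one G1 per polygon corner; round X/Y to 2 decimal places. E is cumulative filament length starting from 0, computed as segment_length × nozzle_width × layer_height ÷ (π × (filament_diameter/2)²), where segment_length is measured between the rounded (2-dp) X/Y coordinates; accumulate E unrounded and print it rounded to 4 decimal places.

At z = 6.48 mm: the 11.5×22 cube contributes its full rectangle. The outline is a single polygon with 4 vertices. Extrusion per mm of travel: 0.8 × 0.12 / (π × 0.875²) = 0.039912. Accumulating E over each segment gives final E = 2.6741.

G0 X0.00 Y0.00 Z6.48
G1 X11.50 Y0.00 E0.4590
G1 X11.50 Y22.00 E1.3371
G1 X0.00 Y22.00 E1.7960
G1 X0.00 Y0.00 E2.6741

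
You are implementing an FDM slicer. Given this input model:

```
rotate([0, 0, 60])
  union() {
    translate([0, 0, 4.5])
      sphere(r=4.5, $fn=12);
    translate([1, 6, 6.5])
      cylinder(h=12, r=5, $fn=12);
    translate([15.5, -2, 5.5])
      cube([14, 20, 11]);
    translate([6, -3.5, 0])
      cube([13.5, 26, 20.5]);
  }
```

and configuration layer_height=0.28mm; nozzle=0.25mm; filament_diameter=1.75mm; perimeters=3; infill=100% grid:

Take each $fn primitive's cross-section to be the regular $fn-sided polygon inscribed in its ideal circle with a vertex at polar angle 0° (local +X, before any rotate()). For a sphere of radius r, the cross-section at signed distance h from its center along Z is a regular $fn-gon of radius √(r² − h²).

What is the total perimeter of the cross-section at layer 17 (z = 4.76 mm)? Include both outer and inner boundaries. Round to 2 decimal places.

106.91 mm

At z = 4.76 mm: the sphere: section is a regular 12-gon, circumradius = √(r²−h²) = √(4.5²−0.26²) = 4.492 (perimeter = 2·12·4.492·sin(180°/12) = 27.91 mm); the cylinder at (1, 6) is absent (z outside [6.5, 18.5]); the cube at (15.5, -2) is absent (z outside [5.5, 16.5]); the cube at (6, -3.5) is present — its section is the full 13.5×26 rectangle (perimeter 79.00 mm); Combining (union): the 2 present regions are separate (no shared area or edge), so areas and boundary lengths simply add and each stays a separate island — boundary = 106.91 mm; (rotated 60° about Z; rotation is an isometry so areas/perimeters/island counts are preserved). Overall, the cross-section has 2 separate islands. Total boundary length (outer) = 106.91 mm.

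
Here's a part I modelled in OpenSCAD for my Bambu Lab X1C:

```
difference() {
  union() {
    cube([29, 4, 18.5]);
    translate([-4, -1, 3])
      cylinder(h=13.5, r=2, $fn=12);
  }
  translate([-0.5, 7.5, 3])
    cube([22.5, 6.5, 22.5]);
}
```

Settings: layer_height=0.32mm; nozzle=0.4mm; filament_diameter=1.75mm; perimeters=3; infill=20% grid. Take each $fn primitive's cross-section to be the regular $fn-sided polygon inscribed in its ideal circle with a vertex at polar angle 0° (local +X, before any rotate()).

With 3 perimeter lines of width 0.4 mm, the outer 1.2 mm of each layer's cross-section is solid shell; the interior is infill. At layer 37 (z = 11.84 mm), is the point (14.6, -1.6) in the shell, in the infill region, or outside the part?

At z = 11.84 mm: the cube (footprint 29×4) is included at this height; the r=2 cylinder at (-4, -1) contributes a regular 12-gon of circumradius 2; Merging all regions: the 2 present regions are separate (no shared area or edge), so areas and boundary lengths simply add and each stays a separate island — 2 connected regions; the 22.5×6.5 cube at (-0.5, 7.5) contributes its full rectangle; Taking the first minus the rest: starting from that combined region, the 22.5×6.5 cube at (-0.5, 7.5) misses the remaining region (no effect) — 2 connected regions. Overall, the cross-section has 2 separate islands. The nearest boundary edge runs (29.00, 0.00)→(0.00, 0.00); distance from the point to it = 1.60 mm. The point is not inside any of the regions above, so it lies outside the cross-section (1.60 mm from the nearest boundary).

outside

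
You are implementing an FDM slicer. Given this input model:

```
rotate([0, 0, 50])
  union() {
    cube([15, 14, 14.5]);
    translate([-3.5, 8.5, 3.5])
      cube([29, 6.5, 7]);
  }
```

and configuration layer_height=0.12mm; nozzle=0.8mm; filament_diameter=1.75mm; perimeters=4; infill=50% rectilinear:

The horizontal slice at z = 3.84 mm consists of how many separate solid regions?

At z = 3.84 mm: the 15×14 cube contributes its full rectangle; the 29×6.5 cube at (-3.5, 8.5) contributes its full rectangle; Taking the union: the regions partially overlap (shared area 82.50 mm²), so overlapping operands fuse into one piece — 1 connected region; (whole slice rotated 50° about Z — lengths, areas and connectivity unchanged). The result has 1 disconnected region.

1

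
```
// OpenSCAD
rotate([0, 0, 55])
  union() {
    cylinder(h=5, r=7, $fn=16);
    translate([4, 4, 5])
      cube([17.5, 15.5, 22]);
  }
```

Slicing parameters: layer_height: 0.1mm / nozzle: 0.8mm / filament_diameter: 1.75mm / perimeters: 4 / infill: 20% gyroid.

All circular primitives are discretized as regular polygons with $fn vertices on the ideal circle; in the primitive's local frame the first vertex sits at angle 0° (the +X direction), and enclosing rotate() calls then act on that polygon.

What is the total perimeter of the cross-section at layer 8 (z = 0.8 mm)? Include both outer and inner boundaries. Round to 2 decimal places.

43.70 mm

At z = 0.8 mm: the r=7 cylinder gives a regular 16-gon of circumradius 7 (constant along its height) (perimeter = 2·16·7.000·sin(180°/16) = 43.70 mm); the cube at (4, 4) does not reach this height (z outside [5, 27]); Combining (union): only the r=7 cylinder is present, so the union is just that shape — boundary = 43.70 mm; (rotated 55° about Z; rotation is an isometry so areas/perimeters/island counts are preserved). Overall, the cross-section is a single solid region. Total boundary length (outer) = 43.70 mm.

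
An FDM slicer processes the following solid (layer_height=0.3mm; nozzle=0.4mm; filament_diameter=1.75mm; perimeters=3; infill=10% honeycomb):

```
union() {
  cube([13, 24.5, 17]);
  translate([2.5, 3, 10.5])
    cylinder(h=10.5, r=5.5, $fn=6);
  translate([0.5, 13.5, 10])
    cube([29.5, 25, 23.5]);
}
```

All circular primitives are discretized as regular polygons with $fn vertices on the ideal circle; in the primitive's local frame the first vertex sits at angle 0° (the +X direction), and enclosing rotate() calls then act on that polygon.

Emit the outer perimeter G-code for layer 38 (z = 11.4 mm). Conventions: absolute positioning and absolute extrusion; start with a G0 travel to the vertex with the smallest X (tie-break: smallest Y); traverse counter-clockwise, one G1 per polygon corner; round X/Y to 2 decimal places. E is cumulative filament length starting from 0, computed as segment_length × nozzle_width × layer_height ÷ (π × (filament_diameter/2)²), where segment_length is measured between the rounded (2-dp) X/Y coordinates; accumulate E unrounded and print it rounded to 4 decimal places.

At z = 11.4 mm: the 13×24.5 cube contributes its full rectangle; the cylinder at (2.5, 3): section is a regular 6-gon, circumradius r=5.5; the cube at (0.5, 13.5) (footprint 29.5×25) is included at this height; Taking the union: the regions partially overlap (shared area 190.46 mm²), so overlapping operands fuse into one piece — 1 connected region. The outline is a single polygon with 13 vertices. Extrusion per mm of travel: 0.4 × 0.3 / (π × 0.875²) = 0.049890. Accumulating E over each segment gives final E = 7.0719.

G0 X-3.00 Y3.00 Z11.40
G1 X-0.25 Y-1.76 E0.2743
G1 X5.25 Y-1.76 E0.5487
G1 X6.27 Y0.00 E0.6501
G1 X13.00 Y0.00 E0.9859
G1 X13.00 Y13.50 E1.6594
G1 X30.00 Y13.50 E2.5076
G1 X30.00 Y38.50 E3.7548
G1 X0.50 Y38.50 E5.2266
G1 X0.50 Y24.50 E5.9250
G1 X0.00 Y24.50 E5.9500
G1 X0.00 Y7.76 E6.7851
G1 X-0.25 Y7.76 E6.7976
G1 X-3.00 Y3.00 E7.0719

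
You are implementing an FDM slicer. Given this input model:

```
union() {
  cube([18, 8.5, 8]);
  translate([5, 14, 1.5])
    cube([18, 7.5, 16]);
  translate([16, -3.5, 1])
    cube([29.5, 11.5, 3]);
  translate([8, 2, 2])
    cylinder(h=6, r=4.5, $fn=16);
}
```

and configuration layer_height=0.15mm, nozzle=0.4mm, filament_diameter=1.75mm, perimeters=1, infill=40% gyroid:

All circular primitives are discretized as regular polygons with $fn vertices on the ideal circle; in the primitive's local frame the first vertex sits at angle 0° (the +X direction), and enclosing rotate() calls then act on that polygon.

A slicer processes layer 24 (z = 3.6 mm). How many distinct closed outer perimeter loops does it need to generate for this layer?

At z = 3.6 mm: the cube is present — its section is the full 18×8.5 rectangle; the cube at (5, 14) is present — its section is the full 18×7.5 rectangle; the cube at (16, -3.5) (footprint 29.5×11.5) is included at this height; the r=4.5 cylinder at (8, 2) gives a regular 16-gon of circumradius 4.5 (constant along its height); Merging all regions: the regions partially overlap (shared area 64.17 mm²), so overlapping operands fuse into one piece — 2 connected regions. The result has 2 disconnected regions.

2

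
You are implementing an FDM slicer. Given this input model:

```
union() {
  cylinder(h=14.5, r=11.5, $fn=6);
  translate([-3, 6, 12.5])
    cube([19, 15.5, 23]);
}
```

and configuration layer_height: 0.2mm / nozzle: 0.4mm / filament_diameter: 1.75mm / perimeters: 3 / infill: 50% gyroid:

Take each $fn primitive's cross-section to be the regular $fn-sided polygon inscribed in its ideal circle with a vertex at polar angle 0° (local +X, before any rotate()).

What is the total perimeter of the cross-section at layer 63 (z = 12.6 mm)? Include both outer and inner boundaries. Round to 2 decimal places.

At z = 12.6 mm: the cylinder: section is a regular 6-gon, circumradius r=11.5 (perimeter = 2·6·11.500·sin(180°/6) = 69.00 mm); the cube at (-3, 6) (footprint 19×15.5) is included at this height (perimeter 69.00 mm); Taking the union: the regions partially overlap (shared area 39.17 mm²), so the edge portions inside another operand are dropped and the merged outline is re-measured after clipping — boundary = 109.68 mm. Overall, the cross-section is a single solid region. Total boundary length (outer) = 109.68 mm.

109.68 mm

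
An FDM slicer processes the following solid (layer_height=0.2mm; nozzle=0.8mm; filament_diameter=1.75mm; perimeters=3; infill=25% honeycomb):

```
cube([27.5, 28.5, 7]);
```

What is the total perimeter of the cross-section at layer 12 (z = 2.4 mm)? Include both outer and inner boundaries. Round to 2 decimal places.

112.00 mm

At z = 2.4 mm: the 27.5×28.5 cube contributes its full rectangle (perimeter 112.00 mm). Overall, the cross-section is a single solid region. Total boundary length (outer) = 112.00 mm.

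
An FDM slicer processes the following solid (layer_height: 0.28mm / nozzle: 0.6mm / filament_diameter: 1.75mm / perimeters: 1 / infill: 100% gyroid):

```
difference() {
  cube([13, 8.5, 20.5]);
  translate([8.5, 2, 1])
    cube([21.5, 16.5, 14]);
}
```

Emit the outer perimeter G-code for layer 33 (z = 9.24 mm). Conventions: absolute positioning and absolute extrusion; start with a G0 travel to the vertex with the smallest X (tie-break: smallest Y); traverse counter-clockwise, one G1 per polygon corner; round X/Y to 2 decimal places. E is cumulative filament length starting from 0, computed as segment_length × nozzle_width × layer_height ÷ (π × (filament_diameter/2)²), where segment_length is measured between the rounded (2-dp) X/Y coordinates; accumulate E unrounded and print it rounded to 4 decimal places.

G0 X0.00 Y0.00 Z9.24
G1 X13.00 Y0.00 E0.9080
G1 X13.00 Y2.00 E1.0477
G1 X8.50 Y2.00 E1.3620
G1 X8.50 Y8.50 E1.8160
G1 X0.00 Y8.50 E2.4097
G1 X0.00 Y0.00 E3.0034

At z = 9.24 mm: the 13×8.5 cube contributes its full rectangle; the cube at (8.5, 2) is present — its section is the full 21.5×16.5 rectangle; Taking the first minus the rest: starting from the 13×8.5 cube, the 21.5×16.5 cube at (8.5, 2) partially overlaps it — only the 29.25 mm² overlap (of its 354.75 mm²) is removed, clipping the outline — 1 connected region. The outline is a single polygon with 6 vertices. Extrusion per mm of travel: 0.6 × 0.28 / (π × 0.875²) = 0.069846. Accumulating E over each segment gives final E = 3.0034.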